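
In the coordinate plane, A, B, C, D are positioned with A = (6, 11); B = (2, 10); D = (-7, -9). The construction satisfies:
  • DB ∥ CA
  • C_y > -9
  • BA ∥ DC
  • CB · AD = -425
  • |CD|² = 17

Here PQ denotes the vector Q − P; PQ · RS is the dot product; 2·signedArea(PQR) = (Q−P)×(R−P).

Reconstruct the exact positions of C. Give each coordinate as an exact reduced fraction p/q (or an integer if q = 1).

C = (-3, -8)

1. C_x = -3  [DB ∥ CA ∩ BA ∥ DC]
2. C_y = -8  [DB ∥ CA ∩ BA ∥ DC]
   → C = (-3, -8)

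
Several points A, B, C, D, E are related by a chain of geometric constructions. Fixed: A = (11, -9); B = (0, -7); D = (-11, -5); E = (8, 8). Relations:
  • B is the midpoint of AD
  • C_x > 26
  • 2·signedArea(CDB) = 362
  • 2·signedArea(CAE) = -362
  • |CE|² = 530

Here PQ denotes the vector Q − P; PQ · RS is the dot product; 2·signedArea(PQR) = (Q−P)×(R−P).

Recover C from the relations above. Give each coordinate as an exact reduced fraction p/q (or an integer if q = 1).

1. C_x = 27  [2·signedArea(CDB) = 362 ∩ 2·signedArea(CAE) = -362]
2. C_y = 21  [2·signedArea(CDB) = 362 ∩ 2·signedArea(CAE) = -362]
   → C = (27, 21)

C = (27, 21)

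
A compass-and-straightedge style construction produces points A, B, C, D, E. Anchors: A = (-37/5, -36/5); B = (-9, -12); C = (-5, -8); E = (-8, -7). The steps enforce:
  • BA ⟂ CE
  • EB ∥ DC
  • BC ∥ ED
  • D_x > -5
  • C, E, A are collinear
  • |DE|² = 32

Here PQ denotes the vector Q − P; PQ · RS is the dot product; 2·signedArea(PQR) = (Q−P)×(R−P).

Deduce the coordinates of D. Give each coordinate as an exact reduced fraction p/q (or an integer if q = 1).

D = (-4, -3)

1. D_x = -4  [EB ∥ DC ∩ BC ∥ ED]
2. D_y = -3  [EB ∥ DC ∩ BC ∥ ED]
   → D = (-4, -3)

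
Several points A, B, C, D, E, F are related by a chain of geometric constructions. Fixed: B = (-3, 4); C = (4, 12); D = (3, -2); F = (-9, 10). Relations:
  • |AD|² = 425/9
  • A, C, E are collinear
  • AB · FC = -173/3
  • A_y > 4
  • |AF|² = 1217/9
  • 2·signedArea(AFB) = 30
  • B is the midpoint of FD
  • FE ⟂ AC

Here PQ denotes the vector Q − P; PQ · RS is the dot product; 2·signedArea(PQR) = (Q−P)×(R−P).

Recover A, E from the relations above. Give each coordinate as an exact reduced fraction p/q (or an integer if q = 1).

A = (4/3, 14/3)
E = (252/137, 830/137)

1. A_x = 4/3  [2·signedArea(AFB) = 30 ∩ AB · FC = -173/3]
2. A_y = 14/3  [2·signedArea(AFB) = 30 ∩ AB · FC = -173/3]
   → A = (4/3, 14/3)
3. E_x = 252/137  [A, C, E are collinear ∩ FE ⟂ AC]
4. E_y = 830/137  [A, C, E are collinear ∩ FE ⟂ AC]
   → E = (252/137, 830/137)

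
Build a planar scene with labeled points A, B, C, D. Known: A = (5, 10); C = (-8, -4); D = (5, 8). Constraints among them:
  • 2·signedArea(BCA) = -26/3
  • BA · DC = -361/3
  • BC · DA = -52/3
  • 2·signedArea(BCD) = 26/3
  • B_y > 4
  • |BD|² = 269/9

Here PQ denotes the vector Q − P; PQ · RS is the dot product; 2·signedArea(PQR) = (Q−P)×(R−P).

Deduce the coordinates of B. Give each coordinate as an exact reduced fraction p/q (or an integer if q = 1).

1. B_x = 2/3  [2·signedArea(BCA) = -26/3 ∩ BC · DA = -52/3]
2. B_y = 14/3  [2·signedArea(BCA) = -26/3 ∩ BC · DA = -52/3]
   → B = (2/3, 14/3)

B = (2/3, 14/3)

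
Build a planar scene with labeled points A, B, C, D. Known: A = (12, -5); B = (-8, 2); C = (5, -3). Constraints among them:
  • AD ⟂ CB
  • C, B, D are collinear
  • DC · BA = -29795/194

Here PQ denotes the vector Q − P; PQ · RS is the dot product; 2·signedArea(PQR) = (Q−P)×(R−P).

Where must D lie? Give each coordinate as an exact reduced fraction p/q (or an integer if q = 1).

D = (2283/194, -1087/194)

1. D_x = 2283/194  [C, B, D are collinear ∩ AD ⟂ CB]
2. D_y = -1087/194  [C, B, D are collinear ∩ AD ⟂ CB]
   → D = (2283/194, -1087/194)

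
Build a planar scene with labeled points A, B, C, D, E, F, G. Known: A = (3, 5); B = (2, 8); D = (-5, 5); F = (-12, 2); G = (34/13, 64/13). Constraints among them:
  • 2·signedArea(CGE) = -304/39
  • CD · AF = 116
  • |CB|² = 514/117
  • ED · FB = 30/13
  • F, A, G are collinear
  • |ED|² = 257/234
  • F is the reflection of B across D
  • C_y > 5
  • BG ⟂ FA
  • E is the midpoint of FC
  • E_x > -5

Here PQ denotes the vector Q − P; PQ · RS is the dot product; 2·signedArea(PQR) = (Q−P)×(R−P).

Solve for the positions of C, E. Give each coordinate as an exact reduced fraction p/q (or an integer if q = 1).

C = (33/13, 233/39)
E = (-123/26, 311/78)

1. E_x = -123/26  [line -14·x + -6·y + -550/13 = 0 ∩ |ED|² = 257/234]
2. E_y = 311/78  [line -14·x + -6·y + -550/13 = 0 ∩ |ED|² = 257/234]
   → E = (-123/26, 311/78)
3. C_x = 33/13  [2·signedArea(CGE) = -304/39 ∩ E is the midpoint of FC]
4. C_y = 233/39  [2·signedArea(CGE) = -304/39 ∩ E is the midpoint of FC]
   → C = (33/13, 233/39)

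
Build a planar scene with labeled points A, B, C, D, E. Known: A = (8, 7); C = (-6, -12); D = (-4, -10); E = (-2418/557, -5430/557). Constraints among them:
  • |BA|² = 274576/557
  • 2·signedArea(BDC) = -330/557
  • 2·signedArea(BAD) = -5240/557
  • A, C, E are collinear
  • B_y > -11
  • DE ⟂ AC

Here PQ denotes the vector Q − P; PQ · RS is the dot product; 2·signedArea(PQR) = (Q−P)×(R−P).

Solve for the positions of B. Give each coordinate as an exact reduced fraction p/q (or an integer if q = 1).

B = (-2880/557, -6057/557)

1. B_x = -2880/557  [2·signedArea(BDC) = -330/557 ∩ 2·signedArea(BAD) = -5240/557]
2. B_y = -6057/557  [2·signedArea(BDC) = -330/557 ∩ 2·signedArea(BAD) = -5240/557]
   → B = (-2880/557, -6057/557)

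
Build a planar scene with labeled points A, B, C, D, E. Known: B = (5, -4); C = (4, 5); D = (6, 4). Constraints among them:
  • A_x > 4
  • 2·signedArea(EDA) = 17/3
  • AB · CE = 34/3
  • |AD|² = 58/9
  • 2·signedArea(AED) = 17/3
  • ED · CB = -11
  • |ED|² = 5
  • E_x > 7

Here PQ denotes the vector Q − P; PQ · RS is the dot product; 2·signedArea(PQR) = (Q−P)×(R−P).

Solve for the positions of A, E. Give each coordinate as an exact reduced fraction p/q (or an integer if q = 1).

A = (5, 5/3)
E = (8, 3)

1. E_x = 8  [line -1·x + 9·y + -19 = 0 ∩ |ED|² = 5]
2. E_y = 3  [line -1·x + 9·y + -19 = 0 ∩ |ED|² = 5]
   → E = (8, 3)
3. A_x = 5  [AB · CE = 34/3 ∩ 2·signedArea(EDA) = 17/3]
4. A_y = 5/3  [AB · CE = 34/3 ∩ 2·signedArea(EDA) = 17/3]
   → A = (5, 5/3)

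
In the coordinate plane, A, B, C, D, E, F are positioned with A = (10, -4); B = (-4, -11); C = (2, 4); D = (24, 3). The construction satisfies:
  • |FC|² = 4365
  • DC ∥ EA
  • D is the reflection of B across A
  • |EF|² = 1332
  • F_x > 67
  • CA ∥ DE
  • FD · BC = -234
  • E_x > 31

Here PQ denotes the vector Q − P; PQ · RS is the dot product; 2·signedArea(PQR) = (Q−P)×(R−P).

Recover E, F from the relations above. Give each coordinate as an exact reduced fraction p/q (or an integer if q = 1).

1. E_x = 32  [DC ∥ EA ∩ CA ∥ DE]
2. E_y = -5  [DC ∥ EA ∩ CA ∥ DE]
   → E = (32, -5)
3. F_x = 68  [line -6·x + -15·y + 423 = 0 ∩ |FC|² = 4365]
4. F_y = 1  [line -6·x + -15·y + 423 = 0 ∩ |FC|² = 4365]
   → F = (68, 1)

E = (32, -5)
F = (68, 1)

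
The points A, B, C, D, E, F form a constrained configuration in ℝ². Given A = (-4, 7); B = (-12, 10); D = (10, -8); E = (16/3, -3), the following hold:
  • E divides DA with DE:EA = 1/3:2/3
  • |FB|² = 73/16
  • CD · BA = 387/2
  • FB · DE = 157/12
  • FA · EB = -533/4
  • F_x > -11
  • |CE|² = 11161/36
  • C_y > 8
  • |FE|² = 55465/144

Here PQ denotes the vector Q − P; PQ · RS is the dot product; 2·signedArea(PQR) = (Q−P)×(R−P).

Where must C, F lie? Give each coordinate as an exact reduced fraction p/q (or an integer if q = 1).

1. C_x = -8  [line -8·x + 3·y + -179/2 = 0 ∩ |CE|² = 11161/36]
2. C_y = 17/2  [line -8·x + 3·y + -179/2 = 0 ∩ |CE|² = 11161/36]
   → C = (-8, 17/2)
3. F_x = -10  [FB · DE = 157/12 ∩ FA · EB = -533/4]
4. F_y = 37/4  [FB · DE = 157/12 ∩ FA · EB = -533/4]
   → F = (-10, 37/4)

C = (-8, 17/2)
F = (-10, 37/4)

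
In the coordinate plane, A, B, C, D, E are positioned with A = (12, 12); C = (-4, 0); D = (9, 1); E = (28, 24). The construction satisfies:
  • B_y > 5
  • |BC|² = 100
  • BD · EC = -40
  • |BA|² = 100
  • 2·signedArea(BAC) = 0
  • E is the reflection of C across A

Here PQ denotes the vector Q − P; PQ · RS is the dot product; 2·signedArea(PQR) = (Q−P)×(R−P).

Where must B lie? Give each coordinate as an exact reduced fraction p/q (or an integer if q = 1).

B = (4, 6)

1. B_x = 4  [2·signedArea(BAC) = 0 ∩ BD · EC = -40]
2. B_y = 6  [2·signedArea(BAC) = 0 ∩ BD · EC = -40]
   → B = (4, 6)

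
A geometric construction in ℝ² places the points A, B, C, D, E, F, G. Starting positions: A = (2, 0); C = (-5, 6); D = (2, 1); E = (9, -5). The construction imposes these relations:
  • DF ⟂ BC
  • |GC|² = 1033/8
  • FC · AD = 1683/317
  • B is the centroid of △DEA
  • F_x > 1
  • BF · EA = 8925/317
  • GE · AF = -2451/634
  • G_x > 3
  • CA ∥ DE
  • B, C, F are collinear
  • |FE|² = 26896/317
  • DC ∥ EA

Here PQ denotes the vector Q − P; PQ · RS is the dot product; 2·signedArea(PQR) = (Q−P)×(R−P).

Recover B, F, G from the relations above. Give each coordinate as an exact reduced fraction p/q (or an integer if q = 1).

1. B_x = 13/3  [B is the centroid of △DEA]
2. B_y = -4/3  [B is the centroid of △DEA]
   → B = (13/3, -4/3)
3. F_x = 557/317  [B, C, F are collinear ∩ DF ⟂ BC]
4. F_y = 219/317  [B, C, F are collinear ∩ DF ⟂ BC]
   → F = (557/317, 219/317)
5. G_x = 15/4  [line 77/317·x + -219/317·y + -1125/634 = 0 ∩ |GC|² = 1033/8]
6. G_y = -5/4  [line 77/317·x + -219/317·y + -1125/634 = 0 ∩ |GC|² = 1033/8]
   → G = (15/4, -5/4)

B = (13/3, -4/3)
F = (557/317, 219/317)
G = (15/4, -5/4)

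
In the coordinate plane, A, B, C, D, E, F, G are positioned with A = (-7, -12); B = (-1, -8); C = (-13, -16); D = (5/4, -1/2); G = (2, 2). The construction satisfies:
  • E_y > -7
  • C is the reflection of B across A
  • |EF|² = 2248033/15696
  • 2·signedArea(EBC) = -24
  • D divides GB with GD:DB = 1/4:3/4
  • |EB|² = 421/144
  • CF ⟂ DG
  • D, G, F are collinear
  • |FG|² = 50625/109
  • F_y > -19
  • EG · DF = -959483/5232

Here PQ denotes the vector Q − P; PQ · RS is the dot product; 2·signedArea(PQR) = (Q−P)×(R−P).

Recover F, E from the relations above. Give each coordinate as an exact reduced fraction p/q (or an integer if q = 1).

1. F_x = -457/109  [D, G, F are collinear ∩ CF ⟂ DG]
2. F_y = -2032/109  [D, G, F are collinear ∩ CF ⟂ DG]
   → F = (-457/109, -2032/109)
3. E_x = -9/4  [EG · DF = -959483/5232 ∩ 2·signedArea(EBC) = -24]
4. E_y = -41/6  [EG · DF = -959483/5232 ∩ 2·signedArea(EBC) = -24]
   → E = (-9/4, -41/6)

E = (-9/4, -41/6)
F = (-457/109, -2032/109)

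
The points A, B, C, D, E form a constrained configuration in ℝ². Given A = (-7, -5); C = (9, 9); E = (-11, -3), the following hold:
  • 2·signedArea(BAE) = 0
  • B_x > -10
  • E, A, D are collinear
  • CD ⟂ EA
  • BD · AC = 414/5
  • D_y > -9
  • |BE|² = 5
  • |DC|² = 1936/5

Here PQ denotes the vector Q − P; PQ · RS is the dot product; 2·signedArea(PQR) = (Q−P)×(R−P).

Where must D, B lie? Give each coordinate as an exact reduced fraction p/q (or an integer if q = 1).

1. D_x = 1/5  [E, A, D are collinear ∩ CD ⟂ EA]
2. D_y = -43/5  [E, A, D are collinear ∩ CD ⟂ EA]
   → D = (1/5, -43/5)
3. B_x = -9  [2·signedArea(BAE) = 0 ∩ BD · AC = 414/5]
4. B_y = -4  [2·signedArea(BAE) = 0 ∩ BD · AC = 414/5]
   → B = (-9, -4)

B = (-9, -4)
D = (1/5, -43/5)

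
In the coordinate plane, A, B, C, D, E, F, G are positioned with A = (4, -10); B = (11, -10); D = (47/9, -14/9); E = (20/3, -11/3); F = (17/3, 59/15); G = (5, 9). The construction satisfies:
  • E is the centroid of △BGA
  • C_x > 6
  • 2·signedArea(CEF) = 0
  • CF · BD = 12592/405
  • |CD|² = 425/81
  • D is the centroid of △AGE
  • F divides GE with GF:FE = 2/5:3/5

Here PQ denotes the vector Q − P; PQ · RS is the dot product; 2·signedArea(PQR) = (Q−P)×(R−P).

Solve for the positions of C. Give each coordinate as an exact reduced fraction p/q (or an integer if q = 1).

1. C_x = 55/9  [2·signedArea(CEF) = 0 ∩ CF · BD = 12592/405]
2. C_y = 5/9  [2·signedArea(CEF) = 0 ∩ CF · BD = 12592/405]
   → C = (55/9, 5/9)

C = (55/9, 5/9)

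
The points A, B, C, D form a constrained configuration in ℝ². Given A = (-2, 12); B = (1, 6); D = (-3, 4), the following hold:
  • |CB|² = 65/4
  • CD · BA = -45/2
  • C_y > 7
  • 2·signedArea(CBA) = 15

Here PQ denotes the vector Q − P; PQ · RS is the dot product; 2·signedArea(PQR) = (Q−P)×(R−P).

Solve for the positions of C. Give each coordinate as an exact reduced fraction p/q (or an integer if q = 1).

1. C_x = -5/2  [CD · BA = -45/2 ∩ 2·signedArea(CBA) = 15]
2. C_y = 8  [CD · BA = -45/2 ∩ 2·signedArea(CBA) = 15]
   → C = (-5/2, 8)

C = (-5/2, 8)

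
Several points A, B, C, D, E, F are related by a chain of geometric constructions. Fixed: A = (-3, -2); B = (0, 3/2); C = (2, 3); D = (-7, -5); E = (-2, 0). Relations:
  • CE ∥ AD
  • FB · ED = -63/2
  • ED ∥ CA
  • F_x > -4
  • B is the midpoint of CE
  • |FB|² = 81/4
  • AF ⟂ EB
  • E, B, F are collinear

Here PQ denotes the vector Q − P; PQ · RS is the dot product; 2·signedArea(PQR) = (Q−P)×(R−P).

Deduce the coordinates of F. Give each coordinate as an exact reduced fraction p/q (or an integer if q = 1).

1. F_x = -18/5  [E, B, F are collinear ∩ AF ⟂ EB]
2. F_y = -6/5  [E, B, F are collinear ∩ AF ⟂ EB]
   → F = (-18/5, -6/5)

F = (-18/5, -6/5)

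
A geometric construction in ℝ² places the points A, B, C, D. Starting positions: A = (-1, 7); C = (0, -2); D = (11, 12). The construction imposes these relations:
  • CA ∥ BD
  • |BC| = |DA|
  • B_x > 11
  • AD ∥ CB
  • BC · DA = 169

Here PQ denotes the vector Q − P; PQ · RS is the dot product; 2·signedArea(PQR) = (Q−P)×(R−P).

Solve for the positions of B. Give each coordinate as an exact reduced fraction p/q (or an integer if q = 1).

1. B_x = 12  [CA ∥ BD ∩ AD ∥ CB]
2. B_y = 3  [CA ∥ BD ∩ AD ∥ CB]
   → B = (12, 3)

B = (12, 3)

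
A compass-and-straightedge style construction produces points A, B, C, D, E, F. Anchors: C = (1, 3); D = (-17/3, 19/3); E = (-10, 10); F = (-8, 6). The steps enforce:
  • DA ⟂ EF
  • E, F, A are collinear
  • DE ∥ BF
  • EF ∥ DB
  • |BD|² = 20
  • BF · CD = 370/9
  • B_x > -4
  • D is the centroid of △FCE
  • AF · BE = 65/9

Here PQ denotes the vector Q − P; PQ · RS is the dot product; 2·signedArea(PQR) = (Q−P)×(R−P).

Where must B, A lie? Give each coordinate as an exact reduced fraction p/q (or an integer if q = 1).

A = (-23/3, 16/3)
B = (-11/3, 7/3)

1. B_x = -11/3  [DE ∥ BF ∩ EF ∥ DB]
2. B_y = 7/3  [DE ∥ BF ∩ EF ∥ DB]
   → B = (-11/3, 7/3)
3. A_x = -23/3  [E, F, A are collinear ∩ DA ⟂ EF]
4. A_y = 16/3  [E, F, A are collinear ∩ DA ⟂ EF]
   → A = (-23/3, 16/3)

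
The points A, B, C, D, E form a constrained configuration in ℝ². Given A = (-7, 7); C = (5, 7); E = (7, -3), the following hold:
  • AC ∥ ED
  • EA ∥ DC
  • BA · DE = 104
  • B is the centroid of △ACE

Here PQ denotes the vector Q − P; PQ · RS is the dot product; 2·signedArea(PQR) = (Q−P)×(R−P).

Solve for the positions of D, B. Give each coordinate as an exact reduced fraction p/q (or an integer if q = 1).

1. D_x = 19  [EA ∥ DC ∩ AC ∥ ED]
2. D_y = -3  [EA ∥ DC ∩ AC ∥ ED]
   → D = (19, -3)
3. B_x = 5/3  [B is the centroid of △ACE]
4. B_y = 11/3  [B is the centroid of △ACE]
   → B = (5/3, 11/3)

B = (5/3, 11/3)
D = (19, -3)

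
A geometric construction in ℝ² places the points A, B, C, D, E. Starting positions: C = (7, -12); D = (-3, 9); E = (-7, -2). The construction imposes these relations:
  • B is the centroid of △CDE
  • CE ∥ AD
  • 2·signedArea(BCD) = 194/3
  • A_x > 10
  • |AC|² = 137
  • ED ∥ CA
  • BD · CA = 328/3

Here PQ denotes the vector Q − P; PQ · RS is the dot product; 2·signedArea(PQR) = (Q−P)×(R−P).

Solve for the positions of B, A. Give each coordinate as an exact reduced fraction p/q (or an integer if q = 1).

1. B_x = -1  [B is the centroid of △CDE]
2. B_y = -5/3  [B is the centroid of △CDE]
   → B = (-1, -5/3)
3. A_x = 11  [CE ∥ AD ∩ ED ∥ CA]
4. A_y = -1  [CE ∥ AD ∩ ED ∥ CA]
   → A = (11, -1)

A = (11, -1)
B = (-1, -5/3)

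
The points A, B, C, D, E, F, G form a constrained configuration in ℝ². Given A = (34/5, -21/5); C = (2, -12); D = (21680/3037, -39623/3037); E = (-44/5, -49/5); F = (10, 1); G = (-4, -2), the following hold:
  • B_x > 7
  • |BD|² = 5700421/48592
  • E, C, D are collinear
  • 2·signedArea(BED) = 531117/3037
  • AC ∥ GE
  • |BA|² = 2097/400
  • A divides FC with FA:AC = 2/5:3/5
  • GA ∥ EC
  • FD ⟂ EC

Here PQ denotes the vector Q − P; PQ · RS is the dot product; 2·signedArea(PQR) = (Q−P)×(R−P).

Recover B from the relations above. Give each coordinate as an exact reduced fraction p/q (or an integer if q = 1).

1. B_x = 8  [line 49302/15185·x + 242028/15185·y + 150147/15185 = 0 ∩ |BA|² = 2097/400]
2. B_y = -9/4  [line 49302/15185·x + 242028/15185·y + 150147/15185 = 0 ∩ |BA|² = 2097/400]
   → B = (8, -9/4)

B = (8, -9/4)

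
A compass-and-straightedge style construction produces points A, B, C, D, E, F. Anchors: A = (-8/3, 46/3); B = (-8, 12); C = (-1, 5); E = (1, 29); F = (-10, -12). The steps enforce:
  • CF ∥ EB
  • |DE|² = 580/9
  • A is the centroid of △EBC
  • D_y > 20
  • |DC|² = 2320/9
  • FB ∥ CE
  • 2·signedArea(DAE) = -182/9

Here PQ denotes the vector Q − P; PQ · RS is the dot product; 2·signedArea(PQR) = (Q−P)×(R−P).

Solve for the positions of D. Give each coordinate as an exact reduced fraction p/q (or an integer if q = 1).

1. D_x = 1/3  [line -41/3·x + 11/3·y + -652/9 = 0 ∩ |DC|² = 2320/9]
2. D_y = 21  [line -41/3·x + 11/3·y + -652/9 = 0 ∩ |DC|² = 2320/9]
   → D = (1/3, 21)

D = (1/3, 21)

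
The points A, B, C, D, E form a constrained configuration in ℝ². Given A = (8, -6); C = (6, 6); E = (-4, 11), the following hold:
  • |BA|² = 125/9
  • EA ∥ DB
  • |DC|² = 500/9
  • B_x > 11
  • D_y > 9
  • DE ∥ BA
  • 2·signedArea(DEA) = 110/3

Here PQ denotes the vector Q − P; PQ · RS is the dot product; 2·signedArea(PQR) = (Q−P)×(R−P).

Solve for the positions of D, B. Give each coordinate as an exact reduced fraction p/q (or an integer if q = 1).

B = (34/3, -23/3)
D = (-2/3, 28/3)

1. D_x = -2/3  [line 17·x + 12·y + -302/3 = 0 ∩ |DC|² = 500/9]
2. D_y = 28/3  [line 17·x + 12·y + -302/3 = 0 ∩ |DC|² = 500/9]
   → D = (-2/3, 28/3)
3. B_x = 34/3  [DE ∥ BA ∩ EA ∥ DB]
4. B_y = -23/3  [DE ∥ BA ∩ EA ∥ DB]
   → B = (34/3, -23/3)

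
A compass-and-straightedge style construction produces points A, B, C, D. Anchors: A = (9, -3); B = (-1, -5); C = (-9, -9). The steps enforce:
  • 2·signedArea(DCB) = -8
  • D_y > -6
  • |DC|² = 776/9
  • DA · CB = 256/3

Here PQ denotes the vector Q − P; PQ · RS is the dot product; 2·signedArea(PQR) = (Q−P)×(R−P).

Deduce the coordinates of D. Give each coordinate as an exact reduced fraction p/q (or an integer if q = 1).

1. D_x = -1/3  [2·signedArea(DCB) = -8 ∩ DA · CB = 256/3]
2. D_y = -17/3  [2·signedArea(DCB) = -8 ∩ DA · CB = 256/3]
   → D = (-1/3, -17/3)

D = (-1/3, -17/3)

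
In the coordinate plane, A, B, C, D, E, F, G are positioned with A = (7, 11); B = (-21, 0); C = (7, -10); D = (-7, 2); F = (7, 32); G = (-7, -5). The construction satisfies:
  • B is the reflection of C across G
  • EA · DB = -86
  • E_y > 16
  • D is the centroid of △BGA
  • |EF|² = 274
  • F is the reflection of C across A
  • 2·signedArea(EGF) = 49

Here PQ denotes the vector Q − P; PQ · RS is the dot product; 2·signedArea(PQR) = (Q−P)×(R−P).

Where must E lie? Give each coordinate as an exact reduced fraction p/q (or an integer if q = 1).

E = (0, 17)

1. E_x = 0  [EA · DB = -86 ∩ 2·signedArea(EGF) = 49]
2. E_y = 17  [EA · DB = -86 ∩ 2·signedArea(EGF) = 49]
   → E = (0, 17)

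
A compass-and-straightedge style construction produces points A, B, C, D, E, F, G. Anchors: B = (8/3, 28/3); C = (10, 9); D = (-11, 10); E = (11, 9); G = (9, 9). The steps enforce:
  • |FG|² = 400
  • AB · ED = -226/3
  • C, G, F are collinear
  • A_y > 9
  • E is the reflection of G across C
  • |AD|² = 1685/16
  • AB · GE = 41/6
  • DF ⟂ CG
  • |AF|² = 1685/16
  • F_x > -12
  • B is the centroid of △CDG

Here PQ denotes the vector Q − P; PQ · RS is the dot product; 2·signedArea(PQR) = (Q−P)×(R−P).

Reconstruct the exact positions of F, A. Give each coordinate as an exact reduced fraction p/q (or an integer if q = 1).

A = (-3/4, 19/2)
F = (-11, 9)

1. F_x = -11  [C, G, F are collinear ∩ DF ⟂ CG]
2. F_y = 9  [C, G, F are collinear ∩ DF ⟂ CG]
   → F = (-11, 9)
3. A_x = -3/4  [AB · ED = -226/3 ∩ AB · GE = 41/6]
4. A_y = 19/2  [AB · ED = -226/3 ∩ AB · GE = 41/6]
   → A = (-3/4, 19/2)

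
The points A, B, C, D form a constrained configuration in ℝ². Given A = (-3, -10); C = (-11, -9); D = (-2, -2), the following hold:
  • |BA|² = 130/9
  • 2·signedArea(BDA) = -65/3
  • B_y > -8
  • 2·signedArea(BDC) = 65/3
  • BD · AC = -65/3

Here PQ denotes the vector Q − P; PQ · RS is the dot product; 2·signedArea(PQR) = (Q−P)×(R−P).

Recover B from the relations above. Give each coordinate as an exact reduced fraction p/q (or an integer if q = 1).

B = (-16/3, -7)

1. B_x = -16/3  [2·signedArea(BDA) = -65/3 ∩ 2·signedArea(BDC) = 65/3]
2. B_y = -7  [2·signedArea(BDA) = -65/3 ∩ 2·signedArea(BDC) = 65/3]
   → B = (-16/3, -7)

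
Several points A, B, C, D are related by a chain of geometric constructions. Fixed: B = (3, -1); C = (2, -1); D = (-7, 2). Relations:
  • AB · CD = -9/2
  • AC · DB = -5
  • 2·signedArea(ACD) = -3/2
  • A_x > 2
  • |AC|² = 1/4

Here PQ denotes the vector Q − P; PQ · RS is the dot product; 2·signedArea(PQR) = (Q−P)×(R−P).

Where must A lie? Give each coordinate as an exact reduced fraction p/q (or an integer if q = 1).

1. A_x = 5/2  [AC · DB = -5 ∩ AB · CD = -9/2]
2. A_y = -1  [AC · DB = -5 ∩ AB · CD = -9/2]
   → A = (5/2, -1)

A = (5/2, -1)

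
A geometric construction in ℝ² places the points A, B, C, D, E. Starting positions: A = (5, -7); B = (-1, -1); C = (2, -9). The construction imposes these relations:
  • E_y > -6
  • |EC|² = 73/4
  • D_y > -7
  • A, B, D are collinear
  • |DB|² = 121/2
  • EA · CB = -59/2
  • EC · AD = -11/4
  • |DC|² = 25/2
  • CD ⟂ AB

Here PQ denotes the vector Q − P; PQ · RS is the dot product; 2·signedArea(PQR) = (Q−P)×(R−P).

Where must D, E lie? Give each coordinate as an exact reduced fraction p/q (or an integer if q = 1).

1. D_x = 9/2  [A, B, D are collinear ∩ CD ⟂ AB]
2. D_y = -13/2  [A, B, D are collinear ∩ CD ⟂ AB]
   → D = (9/2, -13/2)
3. E_x = 1/2  [EA · CB = -59/2 ∩ EC · AD = -11/4]
4. E_y = -5  [EA · CB = -59/2 ∩ EC · AD = -11/4]
   → E = (1/2, -5)

D = (9/2, -13/2)
E = (1/2, -5)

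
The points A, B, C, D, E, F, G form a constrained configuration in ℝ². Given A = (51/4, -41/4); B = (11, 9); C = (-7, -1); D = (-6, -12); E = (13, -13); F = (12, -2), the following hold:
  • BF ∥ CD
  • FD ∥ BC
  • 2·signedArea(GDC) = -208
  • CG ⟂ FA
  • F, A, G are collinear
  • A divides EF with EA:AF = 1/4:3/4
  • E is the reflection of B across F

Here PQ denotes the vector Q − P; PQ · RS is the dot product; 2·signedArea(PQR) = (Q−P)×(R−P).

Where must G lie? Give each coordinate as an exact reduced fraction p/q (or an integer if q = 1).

1. G_x = 717/61  [F, A, G are collinear ∩ CG ⟂ FA]
2. G_y = 43/61  [F, A, G are collinear ∩ CG ⟂ FA]
   → G = (717/61, 43/61)

G = (717/61, 43/61)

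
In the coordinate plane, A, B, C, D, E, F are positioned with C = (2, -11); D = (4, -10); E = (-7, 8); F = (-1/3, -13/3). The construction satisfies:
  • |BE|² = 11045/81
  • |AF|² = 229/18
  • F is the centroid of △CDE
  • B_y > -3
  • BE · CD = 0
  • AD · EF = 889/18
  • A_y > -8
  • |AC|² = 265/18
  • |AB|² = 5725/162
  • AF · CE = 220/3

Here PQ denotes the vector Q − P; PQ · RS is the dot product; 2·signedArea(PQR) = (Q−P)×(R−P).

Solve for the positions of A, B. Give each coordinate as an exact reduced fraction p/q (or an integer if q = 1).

1. A_x = 11/6  [AD · EF = 889/18 ∩ AF · CE = 220/3]
2. A_y = -43/6  [AD · EF = 889/18 ∩ AF · CE = 220/3]
   → A = (11/6, -43/6)
3. B_x = -16/9  [line -2·x + -1·y + -6 = 0 ∩ |AB|² = 5725/162]
4. B_y = -22/9  [line -2·x + -1·y + -6 = 0 ∩ |AB|² = 5725/162]
   → B = (-16/9, -22/9)

A = (11/6, -43/6)
B = (-16/9, -22/9)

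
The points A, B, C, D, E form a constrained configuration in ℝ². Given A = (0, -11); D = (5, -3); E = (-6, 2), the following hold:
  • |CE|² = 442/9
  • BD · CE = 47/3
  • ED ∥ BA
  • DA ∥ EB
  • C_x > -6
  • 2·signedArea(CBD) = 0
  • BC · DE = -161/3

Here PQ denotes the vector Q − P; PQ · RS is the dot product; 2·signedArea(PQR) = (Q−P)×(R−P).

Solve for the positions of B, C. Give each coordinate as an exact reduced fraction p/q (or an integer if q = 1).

B = (-11, -6)
C = (-17/3, -5)

1. B_x = -11  [ED ∥ BA ∩ DA ∥ EB]
2. B_y = -6  [ED ∥ BA ∩ DA ∥ EB]
   → B = (-11, -6)
3. C_x = -17/3  [2·signedArea(CBD) = 0 ∩ BD · CE = 47/3]
4. C_y = -5  [2·signedArea(CBD) = 0 ∩ BD · CE = 47/3]
   → C = (-17/3, -5)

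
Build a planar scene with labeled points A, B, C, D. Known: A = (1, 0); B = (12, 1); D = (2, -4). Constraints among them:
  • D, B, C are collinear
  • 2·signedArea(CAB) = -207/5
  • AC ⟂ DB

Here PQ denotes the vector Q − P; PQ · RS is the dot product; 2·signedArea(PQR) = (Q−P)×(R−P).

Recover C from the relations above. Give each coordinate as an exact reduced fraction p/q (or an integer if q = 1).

C = (14/5, -18/5)

1. C_x = 14/5  [D, B, C are collinear ∩ AC ⟂ DB]
2. C_y = -18/5  [D, B, C are collinear ∩ AC ⟂ DB]
   → C = (14/5, -18/5)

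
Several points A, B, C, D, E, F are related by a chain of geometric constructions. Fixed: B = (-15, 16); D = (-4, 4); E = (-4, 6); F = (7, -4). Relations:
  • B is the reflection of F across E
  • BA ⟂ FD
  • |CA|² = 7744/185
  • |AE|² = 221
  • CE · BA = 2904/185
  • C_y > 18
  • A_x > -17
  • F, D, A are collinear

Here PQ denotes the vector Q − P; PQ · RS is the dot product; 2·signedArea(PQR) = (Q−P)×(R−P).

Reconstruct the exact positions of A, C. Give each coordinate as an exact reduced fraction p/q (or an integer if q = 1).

1. A_x = -3127/185  [F, D, A are collinear ∩ BA ⟂ FD]
2. A_y = 2476/185  [F, D, A are collinear ∩ BA ⟂ FD]
   → A = (-3127/185, 2476/185)
3. C_x = -2423/185  [line 352/185·x + 484/185·y + -880/37 = 0 ∩ |CA|² = 7744/185]
4. C_y = 3444/185  [line 352/185·x + 484/185·y + -880/37 = 0 ∩ |CA|² = 7744/185]
   → C = (-2423/185, 3444/185)

A = (-3127/185, 2476/185)
C = (-2423/185, 3444/185)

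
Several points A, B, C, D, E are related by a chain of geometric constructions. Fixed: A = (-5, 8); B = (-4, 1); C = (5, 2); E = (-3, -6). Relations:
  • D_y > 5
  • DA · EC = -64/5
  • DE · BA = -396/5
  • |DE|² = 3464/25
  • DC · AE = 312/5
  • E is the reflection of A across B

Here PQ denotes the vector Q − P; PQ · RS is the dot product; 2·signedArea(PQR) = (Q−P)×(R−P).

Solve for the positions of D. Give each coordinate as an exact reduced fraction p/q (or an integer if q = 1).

1. D_x = -1  [DC · AE = 312/5 ∩ DA · EC = -64/5]
2. D_y = 28/5  [DC · AE = 312/5 ∩ DA · EC = -64/5]
   → D = (-1, 28/5)

D = (-1, 28/5)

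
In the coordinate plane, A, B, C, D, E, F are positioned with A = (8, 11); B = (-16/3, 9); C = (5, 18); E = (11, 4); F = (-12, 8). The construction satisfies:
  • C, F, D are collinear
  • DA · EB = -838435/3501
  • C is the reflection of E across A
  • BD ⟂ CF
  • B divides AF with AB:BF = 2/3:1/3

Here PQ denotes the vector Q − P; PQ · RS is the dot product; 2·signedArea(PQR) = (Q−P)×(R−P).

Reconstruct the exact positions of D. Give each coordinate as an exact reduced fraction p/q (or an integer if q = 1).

1. D_x = -7714/1167  [C, F, D are collinear ∩ BD ⟂ CF]
2. D_y = 13036/1167  [C, F, D are collinear ∩ BD ⟂ CF]
   → D = (-7714/1167, 13036/1167)

D = (-7714/1167, 13036/1167)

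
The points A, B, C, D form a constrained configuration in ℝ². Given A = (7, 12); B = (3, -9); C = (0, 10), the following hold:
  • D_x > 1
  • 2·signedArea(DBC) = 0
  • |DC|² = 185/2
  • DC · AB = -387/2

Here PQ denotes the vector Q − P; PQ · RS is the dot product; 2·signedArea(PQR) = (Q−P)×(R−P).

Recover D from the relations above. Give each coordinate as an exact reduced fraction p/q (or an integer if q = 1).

1. D_x = 3/2  [2·signedArea(DBC) = 0 ∩ DC · AB = -387/2]
2. D_y = 1/2  [2·signedArea(DBC) = 0 ∩ DC · AB = -387/2]
   → D = (3/2, 1/2)

D = (3/2, 1/2)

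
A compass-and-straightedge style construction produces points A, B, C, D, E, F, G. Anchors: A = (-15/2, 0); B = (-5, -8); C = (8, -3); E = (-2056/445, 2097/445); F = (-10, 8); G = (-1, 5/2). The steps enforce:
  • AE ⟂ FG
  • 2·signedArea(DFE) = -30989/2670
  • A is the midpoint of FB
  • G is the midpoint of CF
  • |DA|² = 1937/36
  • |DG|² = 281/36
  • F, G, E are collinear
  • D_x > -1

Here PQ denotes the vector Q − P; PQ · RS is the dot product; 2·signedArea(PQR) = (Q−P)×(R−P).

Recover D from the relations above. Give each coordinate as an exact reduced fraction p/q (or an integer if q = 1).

D = (-1/6, -1/6)

1. D_x = -1/6  [line 1463/445·x + 2394/445·y + 3857/2670 = 0 ∩ |DG|² = 281/36]
2. D_y = -1/6  [line 1463/445·x + 2394/445·y + 3857/2670 = 0 ∩ |DG|² = 281/36]
   → D = (-1/6, -1/6)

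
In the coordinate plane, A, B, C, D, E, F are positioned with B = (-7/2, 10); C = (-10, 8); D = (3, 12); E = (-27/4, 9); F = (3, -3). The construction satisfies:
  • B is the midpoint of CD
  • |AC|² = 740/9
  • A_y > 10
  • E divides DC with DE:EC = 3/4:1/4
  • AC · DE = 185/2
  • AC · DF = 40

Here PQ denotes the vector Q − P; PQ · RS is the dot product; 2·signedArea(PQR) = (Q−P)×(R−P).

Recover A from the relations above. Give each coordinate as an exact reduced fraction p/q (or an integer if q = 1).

A = (-4/3, 32/3)

1. A_x = -4/3  [AC · DF = 40 ∩ AC · DE = 185/2]
2. A_y = 32/3  [AC · DF = 40 ∩ AC · DE = 185/2]
   → A = (-4/3, 32/3)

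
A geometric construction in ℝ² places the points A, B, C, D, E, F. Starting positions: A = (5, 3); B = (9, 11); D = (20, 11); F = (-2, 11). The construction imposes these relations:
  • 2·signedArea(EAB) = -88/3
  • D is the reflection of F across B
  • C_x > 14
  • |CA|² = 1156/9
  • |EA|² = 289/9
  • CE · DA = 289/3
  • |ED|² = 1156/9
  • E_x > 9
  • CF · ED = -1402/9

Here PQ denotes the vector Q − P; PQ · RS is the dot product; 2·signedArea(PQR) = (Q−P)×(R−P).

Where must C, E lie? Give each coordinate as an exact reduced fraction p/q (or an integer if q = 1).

1. E_x = 10  [line -8·x + 4·y + 172/3 = 0 ∩ |EA|² = 289/9]
2. E_y = 17/3  [line -8·x + 4·y + 172/3 = 0 ∩ |EA|² = 289/9]
   → E = (10, 17/3)
3. C_x = 15  [line 15·x + 8·y + -875/3 = 0 ∩ |CA|² = 1156/9]
4. C_y = 25/3  [line 15·x + 8·y + -875/3 = 0 ∩ |CA|² = 1156/9]
   → C = (15, 25/3)

C = (15, 25/3)
E = (10, 17/3)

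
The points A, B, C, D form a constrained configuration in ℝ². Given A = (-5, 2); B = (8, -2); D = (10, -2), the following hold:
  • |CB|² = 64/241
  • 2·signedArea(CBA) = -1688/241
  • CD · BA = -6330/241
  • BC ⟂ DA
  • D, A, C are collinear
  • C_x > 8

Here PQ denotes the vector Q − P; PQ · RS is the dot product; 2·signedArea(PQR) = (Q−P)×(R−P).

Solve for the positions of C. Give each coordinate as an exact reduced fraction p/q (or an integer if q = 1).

1. C_x = 1960/241  [D, A, C are collinear ∩ BC ⟂ DA]
2. C_y = -362/241  [D, A, C are collinear ∩ BC ⟂ DA]
   → C = (1960/241, -362/241)

C = (1960/241, -362/241)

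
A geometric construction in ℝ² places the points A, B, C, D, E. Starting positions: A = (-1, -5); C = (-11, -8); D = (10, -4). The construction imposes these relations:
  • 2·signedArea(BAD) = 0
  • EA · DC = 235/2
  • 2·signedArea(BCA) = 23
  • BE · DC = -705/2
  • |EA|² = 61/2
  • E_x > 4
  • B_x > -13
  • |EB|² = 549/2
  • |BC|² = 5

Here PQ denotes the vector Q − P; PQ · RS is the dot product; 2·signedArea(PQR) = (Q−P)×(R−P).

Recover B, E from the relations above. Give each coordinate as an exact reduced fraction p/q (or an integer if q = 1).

1. B_x = -12  [2·signedArea(BAD) = 0 ∩ 2·signedArea(BCA) = 23]
2. B_y = -6  [2·signedArea(BAD) = 0 ∩ 2·signedArea(BCA) = 23]
   → B = (-12, -6)
3. E_x = 9/2  [line 21·x + 4·y + -153/2 = 0 ∩ |EB|² = 549/2]
4. E_y = -9/2  [line 21·x + 4·y + -153/2 = 0 ∩ |EB|² = 549/2]
   → E = (9/2, -9/2)

B = (-12, -6)
E = (9/2, -9/2)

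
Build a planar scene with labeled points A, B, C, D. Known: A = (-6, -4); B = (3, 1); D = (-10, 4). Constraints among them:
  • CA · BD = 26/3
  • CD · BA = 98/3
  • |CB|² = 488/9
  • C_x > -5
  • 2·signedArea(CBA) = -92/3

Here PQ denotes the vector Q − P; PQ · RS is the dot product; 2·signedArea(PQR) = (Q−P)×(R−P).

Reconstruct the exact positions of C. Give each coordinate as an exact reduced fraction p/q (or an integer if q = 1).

C = (-13/3, 1/3)

1. C_x = -13/3  [CD · BA = 98/3 ∩ 2·signedArea(CBA) = -92/3]
2. C_y = 1/3  [CD · BA = 98/3 ∩ 2·signedArea(CBA) = -92/3]
   → C = (-13/3, 1/3)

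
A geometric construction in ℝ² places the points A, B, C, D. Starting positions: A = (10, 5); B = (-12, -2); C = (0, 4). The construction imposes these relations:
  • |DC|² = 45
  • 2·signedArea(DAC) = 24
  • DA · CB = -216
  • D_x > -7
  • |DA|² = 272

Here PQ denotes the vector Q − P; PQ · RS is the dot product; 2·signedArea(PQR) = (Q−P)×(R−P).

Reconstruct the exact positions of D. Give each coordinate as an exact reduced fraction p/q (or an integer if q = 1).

D = (-6, 1)

1. D_x = -6  [2·signedArea(DAC) = 24 ∩ DA · CB = -216]
2. D_y = 1  [2·signedArea(DAC) = 24 ∩ DA · CB = -216]
   → D = (-6, 1)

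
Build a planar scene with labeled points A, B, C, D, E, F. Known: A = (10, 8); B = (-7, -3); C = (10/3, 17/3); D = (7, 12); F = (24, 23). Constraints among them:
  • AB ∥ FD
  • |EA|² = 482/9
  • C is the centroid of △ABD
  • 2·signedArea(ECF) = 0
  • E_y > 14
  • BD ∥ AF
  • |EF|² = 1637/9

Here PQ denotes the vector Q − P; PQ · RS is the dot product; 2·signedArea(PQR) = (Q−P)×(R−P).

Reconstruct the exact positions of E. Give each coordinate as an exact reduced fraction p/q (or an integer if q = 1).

E = (41/3, 43/3)

1. E_x = 41/3  [line -52/3·x + 62/3·y + -178/3 = 0 ∩ |EA|² = 482/9]
2. E_y = 43/3  [line -52/3·x + 62/3·y + -178/3 = 0 ∩ |EA|² = 482/9]
   → E = (41/3, 43/3)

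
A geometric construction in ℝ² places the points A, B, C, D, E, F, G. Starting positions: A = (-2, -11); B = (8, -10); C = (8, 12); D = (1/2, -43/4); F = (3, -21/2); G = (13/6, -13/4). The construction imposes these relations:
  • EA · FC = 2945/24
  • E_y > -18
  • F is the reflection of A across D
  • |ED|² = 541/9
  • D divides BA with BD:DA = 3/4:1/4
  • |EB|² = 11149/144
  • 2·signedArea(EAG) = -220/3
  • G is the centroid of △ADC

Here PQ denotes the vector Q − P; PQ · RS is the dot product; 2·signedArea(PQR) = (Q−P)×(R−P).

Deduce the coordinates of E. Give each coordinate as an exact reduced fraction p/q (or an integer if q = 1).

E = (23/6, -71/4)

1. E_x = 23/6  [EA · FC = 2945/24 ∩ 2·signedArea(EAG) = -220/3]
2. E_y = -71/4  [EA · FC = 2945/24 ∩ 2·signedArea(EAG) = -220/3]
   → E = (23/6, -71/4)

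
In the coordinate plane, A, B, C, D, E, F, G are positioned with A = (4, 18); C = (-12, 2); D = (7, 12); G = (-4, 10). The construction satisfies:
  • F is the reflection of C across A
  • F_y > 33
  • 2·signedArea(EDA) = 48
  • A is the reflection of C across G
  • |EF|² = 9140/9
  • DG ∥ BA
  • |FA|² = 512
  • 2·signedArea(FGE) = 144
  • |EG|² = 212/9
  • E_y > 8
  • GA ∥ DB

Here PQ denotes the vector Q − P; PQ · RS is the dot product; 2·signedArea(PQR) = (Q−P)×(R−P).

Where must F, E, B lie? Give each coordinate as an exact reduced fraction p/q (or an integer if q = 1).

1. F_x = 20  [F is the reflection of C across A]
2. F_y = 34  [F is the reflection of C across A]
   → F = (20, 34)
3. E_x = 2/3  [2·signedArea(EDA) = 48 ∩ 2·signedArea(FGE) = 144]
4. E_y = 26/3  [2·signedArea(EDA) = 48 ∩ 2·signedArea(FGE) = 144]
   → E = (2/3, 26/3)
5. B_x = 15  [DG ∥ BA ∩ GA ∥ DB]
6. B_y = 20  [DG ∥ BA ∩ GA ∥ DB]
   → B = (15, 20)

B = (15, 20)
E = (2/3, 26/3)
F = (20, 34)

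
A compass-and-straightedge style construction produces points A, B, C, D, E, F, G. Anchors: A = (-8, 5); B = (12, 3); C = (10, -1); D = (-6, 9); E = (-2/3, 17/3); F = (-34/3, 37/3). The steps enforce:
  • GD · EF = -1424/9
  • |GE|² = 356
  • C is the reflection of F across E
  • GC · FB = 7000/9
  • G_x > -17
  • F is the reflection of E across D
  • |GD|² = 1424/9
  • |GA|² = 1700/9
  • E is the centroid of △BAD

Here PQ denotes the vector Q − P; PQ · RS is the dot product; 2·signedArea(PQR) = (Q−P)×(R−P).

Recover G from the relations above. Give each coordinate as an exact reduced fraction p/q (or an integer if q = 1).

G = (-50/3, 47/3)

1. G_x = -50/3  [GC · FB = 7000/9 ∩ GD · EF = -1424/9]
2. G_y = 47/3  [GC · FB = 7000/9 ∩ GD · EF = -1424/9]
   → G = (-50/3, 47/3)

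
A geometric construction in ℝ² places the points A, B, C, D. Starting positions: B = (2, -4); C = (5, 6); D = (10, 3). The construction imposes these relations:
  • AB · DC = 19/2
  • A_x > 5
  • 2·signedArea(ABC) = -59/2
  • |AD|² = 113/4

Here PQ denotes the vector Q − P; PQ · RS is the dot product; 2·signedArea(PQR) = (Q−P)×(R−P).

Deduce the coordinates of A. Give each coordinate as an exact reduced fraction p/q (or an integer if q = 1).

A = (6, -1/2)

1. A_x = 6  [2·signedArea(ABC) = -59/2 ∩ AB · DC = 19/2]
2. A_y = -1/2  [2·signedArea(ABC) = -59/2 ∩ AB · DC = 19/2]
   → A = (6, -1/2)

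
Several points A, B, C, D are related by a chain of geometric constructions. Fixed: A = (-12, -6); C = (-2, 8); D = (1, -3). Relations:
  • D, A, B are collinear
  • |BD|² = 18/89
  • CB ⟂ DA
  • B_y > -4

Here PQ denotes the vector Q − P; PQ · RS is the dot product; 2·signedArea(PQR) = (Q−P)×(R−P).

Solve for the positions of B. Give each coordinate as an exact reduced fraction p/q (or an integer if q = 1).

B = (50/89, -276/89)

1. B_x = 50/89  [D, A, B are collinear ∩ CB ⟂ DA]
2. B_y = -276/89  [D, A, B are collinear ∩ CB ⟂ DA]
   → B = (50/89, -276/89)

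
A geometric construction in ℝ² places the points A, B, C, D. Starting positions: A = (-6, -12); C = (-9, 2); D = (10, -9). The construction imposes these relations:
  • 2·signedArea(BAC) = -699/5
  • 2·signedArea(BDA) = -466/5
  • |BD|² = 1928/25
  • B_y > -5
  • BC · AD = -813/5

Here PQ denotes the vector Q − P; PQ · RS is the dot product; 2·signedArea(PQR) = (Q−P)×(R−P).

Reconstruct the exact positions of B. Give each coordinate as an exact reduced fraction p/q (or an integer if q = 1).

B = (12/5, -23/5)

1. B_x = 12/5  [2·signedArea(BAC) = -699/5 ∩ 2·signedArea(BDA) = -466/5]
2. B_y = -23/5  [2·signedArea(BAC) = -699/5 ∩ 2·signedArea(BDA) = -466/5]
   → B = (12/5, -23/5)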